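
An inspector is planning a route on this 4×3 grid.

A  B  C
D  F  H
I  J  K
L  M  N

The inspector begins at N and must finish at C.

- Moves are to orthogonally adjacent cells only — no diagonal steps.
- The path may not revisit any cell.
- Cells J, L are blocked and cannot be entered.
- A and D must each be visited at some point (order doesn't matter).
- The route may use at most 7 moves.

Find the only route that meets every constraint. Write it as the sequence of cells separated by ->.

The budget equals the shortest possible length, so every move has to be on a shortest route through the required cells.
Route from N: 2× up (reaching H), 2× left (reaching D), up to A, 2× right (reaching C) — 7 moves in all.
Check: all required cells visited; 7 ≤ 7 moves.

N -> K -> H -> F -> D -> A -> B -> C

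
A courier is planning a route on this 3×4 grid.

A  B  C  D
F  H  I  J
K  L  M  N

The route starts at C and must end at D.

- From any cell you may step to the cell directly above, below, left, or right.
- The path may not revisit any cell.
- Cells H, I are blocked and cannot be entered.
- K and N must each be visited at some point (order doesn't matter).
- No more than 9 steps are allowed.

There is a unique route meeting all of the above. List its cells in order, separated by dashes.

C - B - A - F - K - L - M - N - J - D

Any route must reach K and N and still end at D within 9 moves, so the order of the required stops is forced.
Route from C: 2× left (reaching A), 2× down (reaching K), 3× right (reaching N), 2× up (reaching D) — 9 moves in all.
Check: all required cells visited; 9 ≤ 9 moves.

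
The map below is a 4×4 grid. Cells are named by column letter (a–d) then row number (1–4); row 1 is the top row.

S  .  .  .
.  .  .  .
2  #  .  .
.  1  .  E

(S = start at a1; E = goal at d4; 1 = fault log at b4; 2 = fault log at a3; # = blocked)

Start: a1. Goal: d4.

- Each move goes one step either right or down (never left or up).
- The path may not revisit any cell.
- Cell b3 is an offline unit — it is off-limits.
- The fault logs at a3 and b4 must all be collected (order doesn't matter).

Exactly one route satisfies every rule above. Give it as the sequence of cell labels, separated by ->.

Moves only go right or down, so the column and row indices never decrease.
Route from a1: 3× down (reaching a4), 3× right (reaching d4) — 6 moves in all.
Check: all required cells visited.

a1 -> a2 -> a3 -> a4 -> b4 -> c4 -> d4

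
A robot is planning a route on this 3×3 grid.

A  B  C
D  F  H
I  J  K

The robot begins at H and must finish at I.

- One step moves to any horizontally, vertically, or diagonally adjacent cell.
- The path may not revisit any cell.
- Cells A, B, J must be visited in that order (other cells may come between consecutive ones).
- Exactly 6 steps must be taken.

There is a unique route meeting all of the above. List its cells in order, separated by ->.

H -> F -> A -> B -> D -> J -> I

The waypoints must appear in the order A, B, J, with no cell reused.
Route from H: left 1 to F, up-left 1 to A, right 1 to B, down-left 1 to D, down-right 1 to J, left 1 to I — 6 moves in all.
Check: order respected (A at step 2, B at step 3, J at step 5); 6 moves as required.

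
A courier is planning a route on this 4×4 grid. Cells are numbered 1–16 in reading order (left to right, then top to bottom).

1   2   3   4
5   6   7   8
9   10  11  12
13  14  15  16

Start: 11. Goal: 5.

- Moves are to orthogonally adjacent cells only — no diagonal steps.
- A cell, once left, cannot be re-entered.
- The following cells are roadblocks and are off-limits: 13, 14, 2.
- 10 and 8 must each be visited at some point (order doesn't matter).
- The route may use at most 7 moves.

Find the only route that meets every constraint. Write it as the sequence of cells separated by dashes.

11 - 12 - 8 - 7 - 6 - 10 - 9 - 5

The budget equals the shortest possible length, so every move has to be on a shortest route through the required cells.
Route from 11: right 1 to 12, up 1 to 8, left 2 to 6, down 1 to 10, left 1 to 9, up 1 to 5 — 7 moves in all.
Check: all required cells visited; 7 ≤ 7 moves.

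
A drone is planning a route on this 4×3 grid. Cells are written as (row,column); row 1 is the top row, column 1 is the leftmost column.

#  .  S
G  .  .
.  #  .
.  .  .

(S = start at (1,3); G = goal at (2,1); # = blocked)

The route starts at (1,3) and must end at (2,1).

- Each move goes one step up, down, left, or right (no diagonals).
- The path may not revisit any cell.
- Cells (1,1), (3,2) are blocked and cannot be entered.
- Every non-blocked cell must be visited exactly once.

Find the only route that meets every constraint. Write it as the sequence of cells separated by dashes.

Need to visit all 10 open cells exactly once, starting at (1,3) and ending at (2,1).
Cell (4,1) has only two open neighbours ((3,1) and (4,2)), so the path must pass straight through it: one of those is the cell it's entered from and the other is where it exits.
Route from (1,3): left 1 to (1,2), down 1 to (2,2), right 1 to (2,3), down 2 to (4,3), left 2 to (4,1), up 2 to (2,1) — 9 moves in all.
Check: all 10 open cells covered.

(1,3) - (1,2) - (2,2) - (2,3) - (3,3) - (4,3) - (4,2) - (4,1) - (3,1) - (2,1)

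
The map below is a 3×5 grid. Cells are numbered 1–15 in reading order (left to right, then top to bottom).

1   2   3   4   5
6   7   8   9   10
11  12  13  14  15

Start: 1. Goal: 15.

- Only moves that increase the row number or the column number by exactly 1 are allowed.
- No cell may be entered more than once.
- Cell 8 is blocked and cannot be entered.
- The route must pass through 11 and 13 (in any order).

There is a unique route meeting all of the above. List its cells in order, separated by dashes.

1 - 6 - 11 - 12 - 13 - 14 - 15

Moves only go right or down, so the column and row indices never decrease.
Route from 1: down 2 to 11, right 4 to 15 — 6 moves in all.
Check: all required cells visited.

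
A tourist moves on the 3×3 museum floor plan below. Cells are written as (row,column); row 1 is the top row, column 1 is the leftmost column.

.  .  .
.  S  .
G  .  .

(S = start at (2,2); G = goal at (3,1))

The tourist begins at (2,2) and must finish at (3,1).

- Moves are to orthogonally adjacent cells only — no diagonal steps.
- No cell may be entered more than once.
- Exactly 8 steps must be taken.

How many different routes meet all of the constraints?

Need simple routes of exactly 8 moves from (2,2) to (3,1) (Manhattan distance 2, so 3 moves are spent on a detour and 3 undoing it).
Enumerating: (2,2) (3,2) (3,3) (2,3) (1,3) (1,2) (1,1) (2,1) (3,1) | (2,2) (2,1) (1,1) (1,2) (1,3) (2,3) (3,3) (3,2) (3,1).
That gives 2 routes.

2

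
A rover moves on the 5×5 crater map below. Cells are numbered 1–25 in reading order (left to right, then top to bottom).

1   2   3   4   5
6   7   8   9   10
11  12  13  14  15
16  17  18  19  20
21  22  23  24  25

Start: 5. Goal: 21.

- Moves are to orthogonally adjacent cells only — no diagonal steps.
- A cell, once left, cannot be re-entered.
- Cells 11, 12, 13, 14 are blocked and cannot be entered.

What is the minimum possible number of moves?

8

The Manhattan distance from 5 to 21 is |1−5| + |5−1| = 8, so at least 8 moves are needed.
A route of 8 moves achieves this: 5 → 10 → 15 → 20 → 25 → 24 → 23 → 22 → 21.
Since 8 matches the lower bound, it is optimal.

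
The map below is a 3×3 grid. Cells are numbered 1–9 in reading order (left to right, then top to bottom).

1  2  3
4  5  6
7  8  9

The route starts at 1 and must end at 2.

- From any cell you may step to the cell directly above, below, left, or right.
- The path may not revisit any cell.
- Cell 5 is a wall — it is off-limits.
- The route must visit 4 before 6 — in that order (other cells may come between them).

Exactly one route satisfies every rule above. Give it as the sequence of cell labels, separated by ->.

1 -> 4 -> 7 -> 8 -> 9 -> 6 -> 3 -> 2

The waypoints must appear in the order 4, 6, with no cell reused.
Route from 1: 2× down (reaching 7), 2× right (reaching 9), 2× up (reaching 3), left to 2 — 7 moves in all.
Check: order respected (4 at step 1, 6 at step 5).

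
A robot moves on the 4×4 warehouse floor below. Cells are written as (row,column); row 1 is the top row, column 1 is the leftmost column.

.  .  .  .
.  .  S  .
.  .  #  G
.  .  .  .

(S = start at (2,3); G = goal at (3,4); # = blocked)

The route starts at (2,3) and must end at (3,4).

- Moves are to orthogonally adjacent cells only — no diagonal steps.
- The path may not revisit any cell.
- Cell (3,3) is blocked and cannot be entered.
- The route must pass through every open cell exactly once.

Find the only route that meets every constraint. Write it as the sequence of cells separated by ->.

(2,3) -> (2,4) -> (1,4) -> (1,3) -> (1,2) -> (1,1) -> (2,1) -> (2,2) -> (3,2) -> (3,1) -> (4,1) -> (4,2) -> (4,3) -> (4,4) -> (3,4)

Need to visit all 15 open cells exactly once, starting at (2,3) and ending at (3,4).
Cell (1,4) has only two open neighbours ((2,4) and (1,3)), so the path must pass straight through it: one of those is the cell it's entered from and the other is where it exits.
Route from (2,3): right to (2,4), up to (1,4), 3× left (reaching (1,1)), down to (2,1), right to (2,2), down to (3,2), left to (3,1), down to (4,1), 3× right (reaching (4,4)), up to (3,4) — 14 moves in all.
Check: all 15 open cells covered.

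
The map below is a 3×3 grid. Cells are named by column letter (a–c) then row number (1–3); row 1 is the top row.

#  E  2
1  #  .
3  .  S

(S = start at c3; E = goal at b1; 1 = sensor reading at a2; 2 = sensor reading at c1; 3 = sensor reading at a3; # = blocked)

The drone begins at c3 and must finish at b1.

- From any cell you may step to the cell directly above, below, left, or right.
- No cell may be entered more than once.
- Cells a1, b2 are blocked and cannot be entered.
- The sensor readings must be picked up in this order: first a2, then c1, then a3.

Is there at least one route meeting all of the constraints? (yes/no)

no

a2 must be visited but has only one open neighbour (a3), and it is neither the start nor the goal — the route would have to enter and leave through a3, re-entering it.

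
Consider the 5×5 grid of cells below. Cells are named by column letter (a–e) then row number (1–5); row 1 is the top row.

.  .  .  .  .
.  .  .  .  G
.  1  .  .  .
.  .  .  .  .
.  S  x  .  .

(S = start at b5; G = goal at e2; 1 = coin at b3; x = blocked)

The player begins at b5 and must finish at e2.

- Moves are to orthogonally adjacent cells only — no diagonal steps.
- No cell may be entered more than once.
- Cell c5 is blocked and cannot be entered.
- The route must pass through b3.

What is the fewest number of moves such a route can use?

6

Any route passes through b3 somewhere between b5 and e2. Summing Manhattan distances along the two legs (b5 → b3 → e2) gives a lower bound of 2 + 4 = 6 moves.
A route of 6 moves achieves this: b5 → b4 → b3 → b2 → c2 → d2 → e2.
Since 6 matches the lower bound, it is optimal.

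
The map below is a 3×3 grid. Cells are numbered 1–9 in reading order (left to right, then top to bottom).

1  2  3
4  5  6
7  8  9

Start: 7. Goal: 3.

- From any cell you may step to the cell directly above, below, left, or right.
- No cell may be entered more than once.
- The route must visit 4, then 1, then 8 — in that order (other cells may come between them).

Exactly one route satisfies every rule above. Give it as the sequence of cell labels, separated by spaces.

7 4 1 2 5 8 9 6 3

The waypoints must appear in the order 4, 1, 8, with no cell reused.
Route from 7: 2× up (reaching 1), right to 2, 2× down (reaching 8), right to 9, 2× up (reaching 3) — 8 moves in all.
Check: order respected (4 at step 1, 1 at step 2, 8 at step 5).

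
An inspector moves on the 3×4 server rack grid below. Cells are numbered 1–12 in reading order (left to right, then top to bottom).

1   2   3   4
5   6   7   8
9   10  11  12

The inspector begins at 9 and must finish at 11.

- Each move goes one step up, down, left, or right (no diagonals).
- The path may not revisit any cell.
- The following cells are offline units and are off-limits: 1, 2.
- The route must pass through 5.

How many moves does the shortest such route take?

4

Any route passes through 5 somewhere between 9 and 11. Summing Manhattan distances along the two legs (9 → 5 → 11) gives a lower bound of 1 + 3 = 4 moves.
A route of 4 moves achieves this: 9 → 5 → 6 → 10 → 11.
Since 4 matches the lower bound, it is optimal.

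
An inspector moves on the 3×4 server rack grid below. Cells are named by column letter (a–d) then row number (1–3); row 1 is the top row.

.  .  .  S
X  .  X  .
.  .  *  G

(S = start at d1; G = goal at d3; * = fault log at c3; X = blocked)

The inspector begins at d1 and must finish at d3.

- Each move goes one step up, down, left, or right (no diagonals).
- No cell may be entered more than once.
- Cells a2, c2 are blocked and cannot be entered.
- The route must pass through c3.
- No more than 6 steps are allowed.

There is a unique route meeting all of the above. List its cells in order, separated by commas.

The 6-move cap with required stops at c3 leaves no slack for detours.
Route from d1: 2× left (reaching b1), 2× down (reaching b3), 2× right (reaching d3) — 6 moves in all.
Check: all required cells visited; 6 ≤ 6 moves.

d1, c1, b1, b2, b3, c3, d3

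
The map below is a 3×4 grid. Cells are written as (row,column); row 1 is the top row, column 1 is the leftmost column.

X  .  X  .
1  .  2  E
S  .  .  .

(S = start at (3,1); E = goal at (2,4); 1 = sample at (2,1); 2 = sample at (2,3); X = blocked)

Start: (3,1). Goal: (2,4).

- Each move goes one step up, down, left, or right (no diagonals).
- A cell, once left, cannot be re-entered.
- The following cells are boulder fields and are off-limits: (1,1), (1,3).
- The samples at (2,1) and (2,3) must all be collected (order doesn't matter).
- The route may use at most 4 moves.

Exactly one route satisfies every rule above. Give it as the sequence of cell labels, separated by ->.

The 4-move cap with required stops at (2,1), (2,3) leaves no slack for detours.
Route from (3,1): up 1 to (2,1), right 3 to (2,4) — 4 moves in all.
Check: all required cells visited; 4 ≤ 4 moves.

(3,1) -> (2,1) -> (2,2) -> (2,3) -> (2,4)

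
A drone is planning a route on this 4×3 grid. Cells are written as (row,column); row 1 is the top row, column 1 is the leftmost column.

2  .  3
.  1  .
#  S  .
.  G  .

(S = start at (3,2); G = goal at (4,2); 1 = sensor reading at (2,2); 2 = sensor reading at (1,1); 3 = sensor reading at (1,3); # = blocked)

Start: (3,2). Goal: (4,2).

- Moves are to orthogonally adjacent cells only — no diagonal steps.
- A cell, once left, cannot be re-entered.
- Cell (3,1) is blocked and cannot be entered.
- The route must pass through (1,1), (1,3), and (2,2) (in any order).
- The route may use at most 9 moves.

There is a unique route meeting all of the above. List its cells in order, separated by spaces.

(3,2) (2,2) (2,1) (1,1) (1,2) (1,3) (2,3) (3,3) (4,3) (4,2)

Any route must reach (1,1), (1,3), and (2,2) and still end at (4,2) within 9 moves, so the order of the required stops is forced.
Route from (3,2): up 1 to (2,2), left 1 to (2,1), up 1 to (1,1), right 2 to (1,3), down 3 to (4,3), left 1 to (4,2) — 9 moves in all.
Check: all required cells visited; 9 ≤ 9 moves.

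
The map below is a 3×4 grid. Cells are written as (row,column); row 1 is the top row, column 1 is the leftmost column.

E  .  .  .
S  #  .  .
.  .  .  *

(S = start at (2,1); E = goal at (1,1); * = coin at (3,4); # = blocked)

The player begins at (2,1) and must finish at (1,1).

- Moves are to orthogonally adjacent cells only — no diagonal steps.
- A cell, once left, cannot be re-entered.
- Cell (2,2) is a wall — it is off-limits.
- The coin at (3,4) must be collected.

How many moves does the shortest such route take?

9

Any route passes through (3,4) somewhere between (2,1) and (1,1). Summing Manhattan distances along the two legs ((2,1) → (3,4) → (1,1)) gives a lower bound of 4 + 5 = 9 moves.
A route of 9 moves achieves this: (2,1) → (3,1) → (3,2) → (3,3) → (3,4) → (2,4) → (1,4) → (1,3) → (1,2) → (1,1).
Since 9 matches the lower bound, it is optimal.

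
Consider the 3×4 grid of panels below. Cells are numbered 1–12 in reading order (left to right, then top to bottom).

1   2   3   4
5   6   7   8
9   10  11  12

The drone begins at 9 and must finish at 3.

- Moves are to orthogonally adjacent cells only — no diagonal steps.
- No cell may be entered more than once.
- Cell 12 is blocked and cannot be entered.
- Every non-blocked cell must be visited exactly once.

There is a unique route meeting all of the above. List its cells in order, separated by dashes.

9 - 5 - 1 - 2 - 6 - 10 - 11 - 7 - 8 - 4 - 3

Need to visit all 11 open cells exactly once, starting at 9 and ending at 3.
Route from 9: up 2 to 1, right 1 to 2, down 2 to 10, right 1 to 11, up 1 to 7, right 1 to 8, up 1 to 4, left 1 to 3 — 10 moves in all.
Check: all 11 open cells covered.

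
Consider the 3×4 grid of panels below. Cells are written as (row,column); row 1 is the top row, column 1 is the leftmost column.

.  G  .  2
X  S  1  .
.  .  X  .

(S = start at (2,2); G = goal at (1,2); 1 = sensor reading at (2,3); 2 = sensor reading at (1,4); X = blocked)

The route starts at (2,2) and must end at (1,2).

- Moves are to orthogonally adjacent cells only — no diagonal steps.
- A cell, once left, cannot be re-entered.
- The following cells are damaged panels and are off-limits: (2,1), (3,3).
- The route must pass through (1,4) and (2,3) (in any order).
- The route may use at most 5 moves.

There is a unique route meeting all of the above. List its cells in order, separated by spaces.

(2,2) (2,3) (2,4) (1,4) (1,3) (1,2)

The 5-move cap with required stops at (1,4), (2,3) leaves no slack for detours.
Route from (2,2): right 2 to (2,4), up 1 to (1,4), left 2 to (1,2) — 5 moves in all.
Check: all required cells visited; 5 ≤ 5 moves.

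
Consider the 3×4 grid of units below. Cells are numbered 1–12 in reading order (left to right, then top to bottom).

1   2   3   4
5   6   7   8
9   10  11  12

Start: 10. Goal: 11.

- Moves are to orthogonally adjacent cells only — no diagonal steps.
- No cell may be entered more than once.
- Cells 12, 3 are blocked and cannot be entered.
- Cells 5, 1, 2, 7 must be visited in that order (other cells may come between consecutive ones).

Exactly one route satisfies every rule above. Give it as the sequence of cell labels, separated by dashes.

The waypoints must appear in the order 5, 1, 2, 7, with no cell reused.
Route from 10: left to 9, 2× up (reaching 1), right to 2, down to 6, right to 7, down to 11 — 7 moves in all.
Check: order respected (5 at step 2, 1 at step 3, 2 at step 4, 7 at step 6).

10 - 9 - 5 - 1 - 2 - 6 - 7 - 11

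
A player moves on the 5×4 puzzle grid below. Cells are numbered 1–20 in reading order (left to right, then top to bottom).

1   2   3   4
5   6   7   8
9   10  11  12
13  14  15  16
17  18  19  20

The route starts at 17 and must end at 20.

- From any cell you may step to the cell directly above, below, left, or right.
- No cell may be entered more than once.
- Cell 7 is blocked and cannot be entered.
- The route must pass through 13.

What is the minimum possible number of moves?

Any route passes through 13 somewhere between 17 and 20. Summing Manhattan distances along the two legs (17 → 13 → 20) gives a lower bound of 1 + 4 = 5 moves.
A route of 5 moves achieves this: 17 → 13 → 14 → 18 → 19 → 20.
Since 5 matches the lower bound, it is optimal.

5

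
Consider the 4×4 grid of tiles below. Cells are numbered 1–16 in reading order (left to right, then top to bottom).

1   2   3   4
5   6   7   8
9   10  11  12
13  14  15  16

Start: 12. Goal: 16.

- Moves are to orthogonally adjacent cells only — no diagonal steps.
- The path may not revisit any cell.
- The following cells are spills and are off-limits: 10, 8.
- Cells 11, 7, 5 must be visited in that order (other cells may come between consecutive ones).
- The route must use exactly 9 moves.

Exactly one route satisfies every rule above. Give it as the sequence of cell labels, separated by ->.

The waypoints must appear in the order 11, 7, 5, with no cell reused.
Route from 12: left 1 to 11, up 1 to 7, left 2 to 5, down 2 to 13, right 3 to 16 — 9 moves in all.
Check: order respected (11 at step 1, 7 at step 2, 5 at step 4); 9 moves as required.

12 -> 11 -> 7 -> 6 -> 5 -> 9 -> 13 -> 14 -> 15 -> 16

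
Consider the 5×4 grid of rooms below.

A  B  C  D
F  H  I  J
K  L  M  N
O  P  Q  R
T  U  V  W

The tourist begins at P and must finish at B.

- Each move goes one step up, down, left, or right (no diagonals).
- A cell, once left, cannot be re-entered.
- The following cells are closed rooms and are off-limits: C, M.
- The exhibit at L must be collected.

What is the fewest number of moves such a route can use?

3

Any route passes through L somewhere between P and B. Summing Manhattan distances along the two legs (P → L → B) gives a lower bound of 1 + 2 = 3 moves.
A route of 3 moves achieves this: P → L → H → B.
Since 3 matches the lower bound, it is optimal.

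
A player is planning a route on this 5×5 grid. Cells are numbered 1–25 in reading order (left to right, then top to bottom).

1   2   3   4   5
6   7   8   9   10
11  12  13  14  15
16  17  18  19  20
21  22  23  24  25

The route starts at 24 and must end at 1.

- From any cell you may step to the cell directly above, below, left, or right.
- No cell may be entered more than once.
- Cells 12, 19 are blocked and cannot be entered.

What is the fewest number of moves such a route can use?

The Manhattan distance from 24 to 1 is |5−1| + |4−1| = 7, so at least 7 moves are needed.
A route of 7 moves achieves this: 24 → 23 → 18 → 13 → 8 → 3 → 2 → 1.
Since 7 matches the lower bound, it is optimal.

7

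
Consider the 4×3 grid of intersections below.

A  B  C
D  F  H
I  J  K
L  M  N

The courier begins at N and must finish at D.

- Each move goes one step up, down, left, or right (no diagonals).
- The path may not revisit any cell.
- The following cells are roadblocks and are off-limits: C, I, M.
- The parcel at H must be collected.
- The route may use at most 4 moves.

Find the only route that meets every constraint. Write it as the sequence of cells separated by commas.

The 4-move cap with required stops at H leaves no slack for detours.
Route from N: up 2 to H, left 2 to D — 4 moves in all.
Check: all required cells visited; 4 ≤ 4 moves.

N, K, H, F, D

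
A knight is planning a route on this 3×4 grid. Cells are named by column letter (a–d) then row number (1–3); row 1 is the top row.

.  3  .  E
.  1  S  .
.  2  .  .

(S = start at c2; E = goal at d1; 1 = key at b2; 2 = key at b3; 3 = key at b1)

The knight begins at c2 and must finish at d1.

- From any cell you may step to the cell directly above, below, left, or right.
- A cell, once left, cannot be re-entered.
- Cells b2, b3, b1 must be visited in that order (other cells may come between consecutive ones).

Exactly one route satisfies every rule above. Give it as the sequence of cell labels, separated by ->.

The waypoints must appear in the order b2, b3, b1, with no cell reused.
Route from c2: left to b2, down to b3, left to a3, 2× up (reaching a1), 3× right (reaching d1) — 8 moves in all.
Check: order respected (1 at step 1, 2 at step 2, 3 at step 6).

c2 -> b2 -> b3 -> a3 -> a2 -> a1 -> b1 -> c1 -> d1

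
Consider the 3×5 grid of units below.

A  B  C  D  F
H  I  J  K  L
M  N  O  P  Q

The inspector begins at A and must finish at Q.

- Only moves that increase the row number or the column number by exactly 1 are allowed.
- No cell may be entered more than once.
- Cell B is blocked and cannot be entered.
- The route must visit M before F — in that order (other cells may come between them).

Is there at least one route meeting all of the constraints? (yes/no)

no

F lies above M, so going from M to F would need an upward move — but moves only go right/down, so M cannot be visited before F.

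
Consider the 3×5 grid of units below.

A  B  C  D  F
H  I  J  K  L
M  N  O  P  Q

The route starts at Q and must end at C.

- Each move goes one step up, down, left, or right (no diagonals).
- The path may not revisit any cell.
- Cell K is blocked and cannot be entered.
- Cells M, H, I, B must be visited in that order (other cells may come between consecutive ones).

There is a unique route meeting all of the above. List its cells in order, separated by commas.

The waypoints must appear in the order M, H, I, B, with no cell reused.
Route from Q: left 4 to M, up 1 to H, right 1 to I, up 1 to B, right 1 to C — 8 moves in all.
Check: order respected (M at step 4, H at step 5, I at step 6, B at step 7).

Q, P, O, N, M, H, I, B, C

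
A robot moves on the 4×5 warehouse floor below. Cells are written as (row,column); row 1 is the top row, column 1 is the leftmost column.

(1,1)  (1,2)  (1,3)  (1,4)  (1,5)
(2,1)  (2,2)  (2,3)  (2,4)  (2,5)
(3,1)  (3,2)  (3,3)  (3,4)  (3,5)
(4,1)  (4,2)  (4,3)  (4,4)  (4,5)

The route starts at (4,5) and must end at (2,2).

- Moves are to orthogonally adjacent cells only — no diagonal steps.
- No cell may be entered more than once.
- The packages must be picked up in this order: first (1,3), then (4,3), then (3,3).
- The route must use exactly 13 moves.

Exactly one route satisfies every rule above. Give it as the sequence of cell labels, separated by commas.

The waypoints must appear in the order (1,3), (4,3), (3,3), with no cell reused.
Route from (4,5): up 3 to (1,5), left 2 to (1,3), down 1 to (2,3), right 1 to (2,4), down 2 to (4,4), left 1 to (4,3), up 1 to (3,3), left 1 to (3,2), up 1 to (2,2) — 13 moves in all.
Check: order respected ((1,3) at step 5, (4,3) at step 10, (3,3) at step 11); 13 moves as required.

(4,5), (3,5), (2,5), (1,5), (1,4), (1,3), (2,3), (2,4), (3,4), (4,4), (4,3), (3,3), (3,2), (2,2)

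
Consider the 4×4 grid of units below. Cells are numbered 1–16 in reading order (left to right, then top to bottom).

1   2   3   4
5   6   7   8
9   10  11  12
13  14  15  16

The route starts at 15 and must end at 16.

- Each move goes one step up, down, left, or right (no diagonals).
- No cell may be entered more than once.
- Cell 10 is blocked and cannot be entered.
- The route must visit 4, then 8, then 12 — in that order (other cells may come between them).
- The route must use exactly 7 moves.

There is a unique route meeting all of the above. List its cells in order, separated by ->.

15 -> 11 -> 7 -> 3 -> 4 -> 8 -> 12 -> 16

The waypoints must appear in the order 4, 8, 12, with no cell reused.
Route from 15: up 3 to 3, right 1 to 4, down 3 to 16 — 7 moves in all.
Check: order respected (4 at step 4, 8 at step 5, 12 at step 6); 7 moves as required.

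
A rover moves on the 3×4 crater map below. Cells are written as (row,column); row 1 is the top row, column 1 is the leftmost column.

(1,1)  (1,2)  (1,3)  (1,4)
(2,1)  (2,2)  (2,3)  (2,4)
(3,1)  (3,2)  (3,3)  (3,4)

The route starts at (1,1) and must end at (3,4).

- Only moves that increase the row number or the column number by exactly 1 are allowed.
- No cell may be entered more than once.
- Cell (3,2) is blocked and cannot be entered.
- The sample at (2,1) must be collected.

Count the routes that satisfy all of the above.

A right/down-only route from (1,1) to (3,4) makes exactly 2 down-moves and 3 right-moves in some order.
With no other constraints that would be C(5,2) = 10 routes.
Split at (2,1) and multiply the segment counts (each segment already excludes blocked cells): (1,1)→(2,1): 1; (2,1)→(3,4): 2; product = 2.
That gives 2 routes.

2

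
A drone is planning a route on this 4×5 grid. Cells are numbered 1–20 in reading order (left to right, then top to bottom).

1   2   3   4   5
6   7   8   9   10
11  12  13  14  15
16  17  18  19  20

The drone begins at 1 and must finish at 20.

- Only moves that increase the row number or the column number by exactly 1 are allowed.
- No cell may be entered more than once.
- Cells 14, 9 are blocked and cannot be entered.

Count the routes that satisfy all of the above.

11

A right/down-only route from 1 to 20 makes exactly 3 down-moves and 4 right-moves in some order.
With no other constraints that would be C(7,3) = 35 routes.
Subtract routes through each blocked cell (inclusion–exclusion for overlaps): − through 9: 12 − through 14: 20 + through 9&14: 8 → 11.
That gives 11 routes.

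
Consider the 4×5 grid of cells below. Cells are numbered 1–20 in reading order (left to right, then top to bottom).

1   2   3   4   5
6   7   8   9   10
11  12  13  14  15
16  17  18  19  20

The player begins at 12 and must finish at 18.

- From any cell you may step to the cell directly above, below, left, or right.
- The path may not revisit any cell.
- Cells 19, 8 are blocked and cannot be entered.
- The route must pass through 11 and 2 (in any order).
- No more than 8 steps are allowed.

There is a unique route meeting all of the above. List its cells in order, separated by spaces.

The 8-move cap with required stops at 11, 2 leaves no slack for detours.
Route from 12: 2× up (reaching 2), left to 1, 3× down (reaching 16), 2× right (reaching 18) — 8 moves in all.
Check: all required cells visited; 8 ≤ 8 moves.

12 7 2 1 6 11 16 17 18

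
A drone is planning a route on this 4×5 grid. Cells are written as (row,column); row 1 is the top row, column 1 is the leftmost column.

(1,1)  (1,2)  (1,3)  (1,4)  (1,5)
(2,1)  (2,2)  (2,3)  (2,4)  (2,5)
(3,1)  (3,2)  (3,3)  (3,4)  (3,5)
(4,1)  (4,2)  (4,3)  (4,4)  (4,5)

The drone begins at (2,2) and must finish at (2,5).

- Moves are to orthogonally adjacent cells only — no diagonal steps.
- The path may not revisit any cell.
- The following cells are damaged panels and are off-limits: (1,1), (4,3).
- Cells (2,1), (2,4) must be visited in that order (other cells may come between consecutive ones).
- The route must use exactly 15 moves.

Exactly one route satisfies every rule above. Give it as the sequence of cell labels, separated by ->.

(2,2) -> (2,1) -> (3,1) -> (4,1) -> (4,2) -> (3,2) -> (3,3) -> (2,3) -> (1,3) -> (1,4) -> (2,4) -> (3,4) -> (4,4) -> (4,5) -> (3,5) -> (2,5)

The waypoints must appear in the order (2,1), (2,4), with no cell reused.
Route from (2,2): left to (2,1), 2× down (reaching (4,1)), right to (4,2), up to (3,2), right to (3,3), 2× up (reaching (1,3)), right to (1,4), 3× down (reaching (4,4)), right to (4,5), 2× up (reaching (2,5)) — 15 moves in all.
Check: order respected ((2,1) at step 1, (2,4) at step 10); 15 moves as required.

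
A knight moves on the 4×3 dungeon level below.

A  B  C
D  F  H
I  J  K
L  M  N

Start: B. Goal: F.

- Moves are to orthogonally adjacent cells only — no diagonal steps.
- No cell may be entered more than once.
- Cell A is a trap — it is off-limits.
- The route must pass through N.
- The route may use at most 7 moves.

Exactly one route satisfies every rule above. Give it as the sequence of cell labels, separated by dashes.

Any route must reach N and still end at F within 7 moves, so the order of the required stops is forced.
Route from B: right to C, 3× down (reaching N), left to M, 2× up (reaching F) — 7 moves in all.
Check: all required cells visited; 7 ≤ 7 moves.

B - C - H - K - N - M - J - F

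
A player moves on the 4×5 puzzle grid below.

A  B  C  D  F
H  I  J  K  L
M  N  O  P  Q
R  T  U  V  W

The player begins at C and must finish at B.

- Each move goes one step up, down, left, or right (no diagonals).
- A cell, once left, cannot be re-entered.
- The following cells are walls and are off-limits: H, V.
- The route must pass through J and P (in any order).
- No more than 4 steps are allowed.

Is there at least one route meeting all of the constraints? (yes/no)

no

Even ignoring the no-revisit rule, getting from C to B, taking the cheapest ordering C → P → J → B needs at least 3 + 2 + 2 = 7 moves (Manhattan distance per leg), which exceeds the 4-move limit.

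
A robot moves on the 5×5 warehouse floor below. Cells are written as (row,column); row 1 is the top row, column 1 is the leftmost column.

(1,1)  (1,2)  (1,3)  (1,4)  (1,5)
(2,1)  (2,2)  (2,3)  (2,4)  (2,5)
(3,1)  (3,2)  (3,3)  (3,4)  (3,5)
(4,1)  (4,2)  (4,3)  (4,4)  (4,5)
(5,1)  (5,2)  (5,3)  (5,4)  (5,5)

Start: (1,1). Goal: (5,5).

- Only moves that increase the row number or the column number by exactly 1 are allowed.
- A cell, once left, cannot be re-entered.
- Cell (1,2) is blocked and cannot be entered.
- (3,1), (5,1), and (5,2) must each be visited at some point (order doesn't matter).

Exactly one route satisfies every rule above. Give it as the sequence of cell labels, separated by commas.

Moves only go right or down, so the column and row indices never decrease.
Route from (1,1): down 4 to (5,1), right 4 to (5,5) — 8 moves in all.
Check: all required cells visited.

(1,1), (2,1), (3,1), (4,1), (5,1), (5,2), (5,3), (5,4), (5,5)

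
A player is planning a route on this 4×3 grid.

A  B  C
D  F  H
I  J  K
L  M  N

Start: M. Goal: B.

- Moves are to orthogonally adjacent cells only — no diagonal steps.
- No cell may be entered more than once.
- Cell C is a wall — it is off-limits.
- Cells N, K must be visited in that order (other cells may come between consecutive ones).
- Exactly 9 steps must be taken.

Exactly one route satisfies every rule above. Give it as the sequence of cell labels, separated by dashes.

The waypoints must appear in the order N, K, with no cell reused.
Route from M: right to N, 2× up (reaching H), left to F, down to J, left to I, 2× up (reaching A), right to B — 9 moves in all.
Check: order respected (N at step 1, K at step 2); 9 moves as required.

M - N - K - H - F - J - I - D - A - B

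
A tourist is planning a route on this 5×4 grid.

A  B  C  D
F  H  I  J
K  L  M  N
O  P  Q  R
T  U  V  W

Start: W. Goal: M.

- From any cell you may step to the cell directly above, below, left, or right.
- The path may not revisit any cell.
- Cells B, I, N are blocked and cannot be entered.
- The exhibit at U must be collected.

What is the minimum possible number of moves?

Any route passes through U somewhere between W and M. Summing Manhattan distances along the two legs (W → U → M) gives a lower bound of 2 + 3 = 5 moves.
A route of 5 moves achieves this: W → V → U → P → L → M.
Since 5 matches the lower bound, it is optimal.

5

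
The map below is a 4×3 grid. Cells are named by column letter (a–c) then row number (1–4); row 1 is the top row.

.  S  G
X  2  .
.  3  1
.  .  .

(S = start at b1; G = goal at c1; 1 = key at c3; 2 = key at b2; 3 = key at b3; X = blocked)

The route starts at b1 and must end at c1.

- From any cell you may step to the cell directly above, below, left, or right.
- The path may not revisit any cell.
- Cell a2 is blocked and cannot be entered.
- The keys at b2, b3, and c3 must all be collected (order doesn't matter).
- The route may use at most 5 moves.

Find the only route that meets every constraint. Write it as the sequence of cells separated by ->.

b1 -> b2 -> b3 -> c3 -> c2 -> c1

Any route must reach b2, b3, and c3 and still end at c1 within 5 moves, so the order of the required stops is forced.
Route from b1: down 2 to b3, right 1 to c3, up 2 to c1 — 5 moves in all.
Check: all required cells visited; 5 ≤ 5 moves.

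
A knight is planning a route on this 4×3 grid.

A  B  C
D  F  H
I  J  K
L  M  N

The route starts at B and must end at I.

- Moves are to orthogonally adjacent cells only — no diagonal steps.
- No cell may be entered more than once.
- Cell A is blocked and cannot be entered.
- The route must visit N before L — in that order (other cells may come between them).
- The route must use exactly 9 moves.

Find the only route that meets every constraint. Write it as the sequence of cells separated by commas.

B, C, H, F, J, K, N, M, L, I

The waypoints must appear in the order N, L, with no cell reused.
Route from B: right to C, down to H, left to F, down to J, right to K, down to N, 2× left (reaching L), up to I — 9 moves in all.
Check: order respected (N at step 6, L at step 8); 9 moves as required.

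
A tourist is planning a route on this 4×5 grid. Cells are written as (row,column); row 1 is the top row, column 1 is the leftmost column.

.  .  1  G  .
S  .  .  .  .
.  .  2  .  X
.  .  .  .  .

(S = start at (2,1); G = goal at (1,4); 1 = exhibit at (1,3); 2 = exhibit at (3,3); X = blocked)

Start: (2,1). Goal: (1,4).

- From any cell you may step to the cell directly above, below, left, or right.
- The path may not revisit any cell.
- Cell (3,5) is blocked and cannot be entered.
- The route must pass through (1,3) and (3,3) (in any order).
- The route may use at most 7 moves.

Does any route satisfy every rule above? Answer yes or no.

yes

One route that works: (2,1) → (3,1) → (3,2) → (3,3) → (2,3) → (1,3) → (1,4).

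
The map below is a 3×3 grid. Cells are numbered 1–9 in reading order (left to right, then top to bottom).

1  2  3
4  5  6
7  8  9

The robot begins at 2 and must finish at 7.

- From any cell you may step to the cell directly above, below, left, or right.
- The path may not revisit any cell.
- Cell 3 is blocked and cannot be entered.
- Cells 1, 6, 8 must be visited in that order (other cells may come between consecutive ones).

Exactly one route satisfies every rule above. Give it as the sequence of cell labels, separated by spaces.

The waypoints must appear in the order 1, 6, 8, with no cell reused.
Route from 2: left to 1, down to 4, 2× right (reaching 6), down to 9, 2× left (reaching 7) — 7 moves in all.
Check: order respected (1 at step 1, 6 at step 4, 8 at step 6).

2 1 4 5 6 9 8 7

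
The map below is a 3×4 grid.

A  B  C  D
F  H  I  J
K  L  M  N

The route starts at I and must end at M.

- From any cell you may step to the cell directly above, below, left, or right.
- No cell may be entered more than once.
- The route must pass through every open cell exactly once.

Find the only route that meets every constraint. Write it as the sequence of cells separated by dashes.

Need to visit all 12 open cells exactly once, starting at I and ending at M.
Cell K has only two open neighbours (F and L), so the path must pass straight through it: one of those is the cell it's entered from and the other is where it exits.
Route from I: left 1 to H, down 1 to L, left 1 to K, up 2 to A, right 3 to D, down 2 to N, left 1 to M — 11 moves in all.
Check: all 12 open cells covered.

I - H - L - K - F - A - B - C - D - J - N - M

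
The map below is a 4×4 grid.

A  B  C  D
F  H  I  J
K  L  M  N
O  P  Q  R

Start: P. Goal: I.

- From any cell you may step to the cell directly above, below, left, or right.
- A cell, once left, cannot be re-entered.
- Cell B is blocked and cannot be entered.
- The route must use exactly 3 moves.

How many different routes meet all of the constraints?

Need simple routes of exactly 3 moves from P to I (Manhattan distance 3, so 0 moves are spent on a detour and 0 undoing it).
Enumerating: P L H I | P L M I | P Q M I.
That gives 3 routes.

3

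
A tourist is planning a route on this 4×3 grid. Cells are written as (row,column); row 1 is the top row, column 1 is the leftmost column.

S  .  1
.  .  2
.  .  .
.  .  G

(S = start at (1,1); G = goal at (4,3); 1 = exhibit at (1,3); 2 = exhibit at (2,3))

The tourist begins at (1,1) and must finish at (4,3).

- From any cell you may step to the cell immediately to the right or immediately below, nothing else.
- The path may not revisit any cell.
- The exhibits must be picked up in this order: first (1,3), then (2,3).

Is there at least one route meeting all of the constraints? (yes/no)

One route that works: (1,1) → (1,2) → (1,3) → (2,3) → (3,3) → (4,3).

yes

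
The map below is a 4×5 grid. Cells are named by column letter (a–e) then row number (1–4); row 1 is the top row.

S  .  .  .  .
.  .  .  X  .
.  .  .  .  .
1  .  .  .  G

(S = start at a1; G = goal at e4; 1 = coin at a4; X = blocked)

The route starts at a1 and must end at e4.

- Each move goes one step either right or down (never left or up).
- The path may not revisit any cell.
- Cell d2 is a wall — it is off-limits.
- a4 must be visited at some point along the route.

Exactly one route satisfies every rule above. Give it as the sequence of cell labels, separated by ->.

a1 -> a2 -> a3 -> a4 -> b4 -> c4 -> d4 -> e4

Moves only go right or down, so the column and row indices never decrease.
Route from a1: down 3 to a4, right 4 to e4 — 7 moves in all.
Check: all required cells visited.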